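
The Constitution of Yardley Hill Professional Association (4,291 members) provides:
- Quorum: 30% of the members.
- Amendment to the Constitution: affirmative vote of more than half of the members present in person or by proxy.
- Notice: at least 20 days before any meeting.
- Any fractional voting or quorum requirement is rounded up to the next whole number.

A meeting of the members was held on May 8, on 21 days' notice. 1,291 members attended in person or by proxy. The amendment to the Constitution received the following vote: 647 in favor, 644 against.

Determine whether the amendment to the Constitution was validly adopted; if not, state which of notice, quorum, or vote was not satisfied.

Notice: 21 days given; 20 required. Satisfied.
Quorum: 30% of 4,291 = 1,287.30, rounded up to 1,288; 1,291 present. Satisfied.
Vote: requires a majority of those present (1,291); a majority of 1291 is 646, so 646 needed; 647 in favor. Satisfied.

Valid — all requirements satisfied.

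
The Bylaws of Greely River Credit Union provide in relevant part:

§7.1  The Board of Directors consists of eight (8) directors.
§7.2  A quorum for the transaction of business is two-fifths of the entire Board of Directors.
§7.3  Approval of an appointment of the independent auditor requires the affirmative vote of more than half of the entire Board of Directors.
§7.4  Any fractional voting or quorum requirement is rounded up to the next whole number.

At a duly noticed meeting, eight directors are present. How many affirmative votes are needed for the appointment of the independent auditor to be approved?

5

The appointment of the independent auditor requires a majority of the entire Board of Directors (8).
A majority of 8 is 5.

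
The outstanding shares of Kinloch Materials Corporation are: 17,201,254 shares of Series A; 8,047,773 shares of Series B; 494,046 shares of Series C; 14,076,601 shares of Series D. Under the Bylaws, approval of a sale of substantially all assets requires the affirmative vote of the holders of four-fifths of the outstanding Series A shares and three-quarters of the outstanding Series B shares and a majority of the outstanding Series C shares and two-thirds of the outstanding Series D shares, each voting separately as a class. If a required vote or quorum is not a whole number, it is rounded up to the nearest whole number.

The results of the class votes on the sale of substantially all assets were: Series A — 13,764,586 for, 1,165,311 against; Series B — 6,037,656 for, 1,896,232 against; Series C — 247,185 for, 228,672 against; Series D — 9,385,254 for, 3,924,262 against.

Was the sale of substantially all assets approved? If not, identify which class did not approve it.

Series A: 4/5 of 17201254 = 13761003.20, rounded up to 13761004; 13,761,004 required, 13,764,586 in favor — approved.
Series B: 3/4 of 8047773 = 6035829.75, rounded up to 6035830; 6,035,830 required, 6,037,656 in favor — approved.
Series C: a majority of 494046 is 247024; 247,024 required, 247,185 in favor — approved.
Series D: 2/3 of 14076601 = 9384400.67, rounded up to 9384401; 9,384,401 required, 9,385,254 in favor — approved.

Approved — every class gave the required vote.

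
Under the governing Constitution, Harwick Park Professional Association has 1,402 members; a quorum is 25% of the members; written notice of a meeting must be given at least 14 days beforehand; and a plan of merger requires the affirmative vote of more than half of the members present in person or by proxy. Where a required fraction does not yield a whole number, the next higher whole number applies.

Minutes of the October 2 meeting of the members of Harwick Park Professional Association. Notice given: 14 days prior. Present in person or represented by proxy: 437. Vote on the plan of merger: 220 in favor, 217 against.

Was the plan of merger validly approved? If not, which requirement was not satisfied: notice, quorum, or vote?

Valid — all requirements satisfied.

Notice: 14 days given; 14 required. Satisfied.
Quorum: 25% of 1,402 = 350.50, rounded up to 351; 437 present. Satisfied.
Vote: requires a majority of those present (437); a majority of 437 is 219, so 219 needed; 220 in favor. Satisfied.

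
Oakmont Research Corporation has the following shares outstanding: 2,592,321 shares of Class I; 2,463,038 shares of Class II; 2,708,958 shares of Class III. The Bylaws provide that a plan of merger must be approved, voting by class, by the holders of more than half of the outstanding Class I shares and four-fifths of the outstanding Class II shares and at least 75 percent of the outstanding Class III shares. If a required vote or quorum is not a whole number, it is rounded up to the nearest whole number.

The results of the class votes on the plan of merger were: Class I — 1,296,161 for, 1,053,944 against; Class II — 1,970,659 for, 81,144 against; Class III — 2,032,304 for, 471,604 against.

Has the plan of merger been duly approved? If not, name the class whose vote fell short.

Class I: a majority of 2592321 is 1296161; 1,296,161 required, 1,296,161 in favor — approved.
Class II: 4/5 of 2463038 = 1970430.40, rounded up to 1970431; 1,970,431 required, 1,970,659 in favor — approved.
Class III: 3/4 of 2708958 = 2031718.50, rounded up to 2031719; 2,031,719 required, 2,032,304 in favor — approved.

Approved — every class gave the required vote.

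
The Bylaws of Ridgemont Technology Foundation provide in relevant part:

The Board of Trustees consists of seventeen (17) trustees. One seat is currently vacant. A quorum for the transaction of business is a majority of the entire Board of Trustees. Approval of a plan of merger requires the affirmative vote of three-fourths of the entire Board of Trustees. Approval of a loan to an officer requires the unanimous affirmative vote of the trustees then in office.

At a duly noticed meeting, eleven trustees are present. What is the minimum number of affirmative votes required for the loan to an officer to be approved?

The loan to an officer requires the unanimous vote of the trustees then in office (16).
Unanimous means all 16.
(Only 11 can vote, so the loan to an officer cannot pass at this meeting, but the required vote is still 16.)

16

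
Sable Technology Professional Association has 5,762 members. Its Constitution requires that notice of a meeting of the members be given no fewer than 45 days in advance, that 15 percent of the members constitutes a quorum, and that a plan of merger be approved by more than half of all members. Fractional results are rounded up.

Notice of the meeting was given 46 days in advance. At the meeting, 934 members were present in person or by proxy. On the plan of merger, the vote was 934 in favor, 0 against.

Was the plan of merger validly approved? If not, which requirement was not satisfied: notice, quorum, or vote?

Invalid — vote requirement not satisfied.

Notice: 46 days given; 45 required. Satisfied.
Quorum: 15% of 5,762 = 864.30, rounded up to 865; 934 present. Satisfied.
Vote: requires a majority of all members (5,762); a majority of 5762 is 2882, so 2,882 needed; 934 in favor. Not satisfied.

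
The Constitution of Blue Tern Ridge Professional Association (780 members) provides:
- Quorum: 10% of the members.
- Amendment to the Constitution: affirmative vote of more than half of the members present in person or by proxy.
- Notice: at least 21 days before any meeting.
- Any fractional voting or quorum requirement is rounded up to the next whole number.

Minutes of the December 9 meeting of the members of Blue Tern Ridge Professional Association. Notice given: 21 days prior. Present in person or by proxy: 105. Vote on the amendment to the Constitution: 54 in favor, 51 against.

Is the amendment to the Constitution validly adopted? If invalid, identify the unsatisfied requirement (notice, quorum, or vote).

Valid — all requirements satisfied.

Notice: 21 days given; 21 required. Satisfied.
Quorum: 10% of 780 = 78; 105 present. Satisfied.
Vote: requires a majority of those present (105); a majority of 105 is 53, so 53 needed; 54 in favor. Satisfied.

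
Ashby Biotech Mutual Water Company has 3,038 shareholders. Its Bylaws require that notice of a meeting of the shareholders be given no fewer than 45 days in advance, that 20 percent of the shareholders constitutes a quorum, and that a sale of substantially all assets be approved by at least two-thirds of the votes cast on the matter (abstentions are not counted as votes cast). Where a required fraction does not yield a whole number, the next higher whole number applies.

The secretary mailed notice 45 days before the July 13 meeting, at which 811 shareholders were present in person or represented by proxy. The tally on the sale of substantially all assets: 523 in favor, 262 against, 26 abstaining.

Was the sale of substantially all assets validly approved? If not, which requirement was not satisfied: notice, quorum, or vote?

Notice: 45 days given; 45 required. Satisfied.
Quorum: 20% of 3,038 = 607.60, rounded up to 608; 811 present. Satisfied.
Vote: requires two-thirds of the votes cast (811 − 26 abstaining = 785); 2/3 of 785 = 523.33, rounded up to 524, so 524 needed; 523 in favor. Not satisfied.

Invalid — vote requirement not satisfied.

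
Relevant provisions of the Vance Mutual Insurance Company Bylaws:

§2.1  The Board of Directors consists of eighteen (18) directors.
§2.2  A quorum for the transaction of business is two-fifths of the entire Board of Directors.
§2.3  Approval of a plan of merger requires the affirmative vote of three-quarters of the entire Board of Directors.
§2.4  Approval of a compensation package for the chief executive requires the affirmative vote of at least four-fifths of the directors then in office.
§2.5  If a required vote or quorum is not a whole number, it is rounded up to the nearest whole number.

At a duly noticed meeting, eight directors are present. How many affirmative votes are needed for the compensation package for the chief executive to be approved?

The compensation package for the chief executive requires four-fifths of the directors then in office (18).
4/5 of 18 = 14.40, rounded up to 15.
(Only 8 can vote, so the compensation package for the chief executive cannot pass at this meeting, but the required vote is still 15.)

15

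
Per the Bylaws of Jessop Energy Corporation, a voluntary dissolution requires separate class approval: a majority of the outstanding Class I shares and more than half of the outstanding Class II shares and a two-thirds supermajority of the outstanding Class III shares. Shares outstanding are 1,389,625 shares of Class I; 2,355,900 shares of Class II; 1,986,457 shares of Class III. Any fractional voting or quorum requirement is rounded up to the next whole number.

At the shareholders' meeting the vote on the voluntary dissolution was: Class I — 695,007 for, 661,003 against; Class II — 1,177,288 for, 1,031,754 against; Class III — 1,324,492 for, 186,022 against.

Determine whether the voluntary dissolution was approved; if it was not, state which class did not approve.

Class I: a majority of 1389625 is 694813; 694,813 required, 695,007 in favor — approved.
Class II: a majority of 2355900 is 1177951; 1,177,951 required, 1,177,288 in favor — not approved.
Class III: 2/3 of 1986457 = 1324304.67, rounded up to 1324305; 1,324,305 required, 1,324,492 in favor — approved.

Not approved — the Class II shares did not give the required vote.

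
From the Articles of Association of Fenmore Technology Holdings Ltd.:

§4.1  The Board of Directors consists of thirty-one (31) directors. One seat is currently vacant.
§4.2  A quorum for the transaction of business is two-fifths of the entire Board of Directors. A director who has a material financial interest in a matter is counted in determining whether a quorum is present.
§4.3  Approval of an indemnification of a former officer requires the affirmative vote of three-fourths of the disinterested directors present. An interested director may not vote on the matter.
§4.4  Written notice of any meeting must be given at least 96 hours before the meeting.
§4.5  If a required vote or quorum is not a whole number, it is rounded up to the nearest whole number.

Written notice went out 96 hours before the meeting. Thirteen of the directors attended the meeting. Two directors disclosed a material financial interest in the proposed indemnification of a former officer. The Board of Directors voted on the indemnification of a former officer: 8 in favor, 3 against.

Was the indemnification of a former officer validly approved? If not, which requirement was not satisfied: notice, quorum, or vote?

Notice: 96 hours given; 96 required (96 ≥ 96). Satisfied.
Quorum: 13 present (interested directors count toward quorum); quorum is 13. Satisfied.
Vote: the indemnification of a former officer requires three-fourths of the disinterested directors present (13 − 2 = 11). 3/4 of 11 = 8.25, rounded up to 9, so 9 affirmative votes are needed; 8 voted in favor. Not satisfied.

Invalid — vote requirement not satisfied.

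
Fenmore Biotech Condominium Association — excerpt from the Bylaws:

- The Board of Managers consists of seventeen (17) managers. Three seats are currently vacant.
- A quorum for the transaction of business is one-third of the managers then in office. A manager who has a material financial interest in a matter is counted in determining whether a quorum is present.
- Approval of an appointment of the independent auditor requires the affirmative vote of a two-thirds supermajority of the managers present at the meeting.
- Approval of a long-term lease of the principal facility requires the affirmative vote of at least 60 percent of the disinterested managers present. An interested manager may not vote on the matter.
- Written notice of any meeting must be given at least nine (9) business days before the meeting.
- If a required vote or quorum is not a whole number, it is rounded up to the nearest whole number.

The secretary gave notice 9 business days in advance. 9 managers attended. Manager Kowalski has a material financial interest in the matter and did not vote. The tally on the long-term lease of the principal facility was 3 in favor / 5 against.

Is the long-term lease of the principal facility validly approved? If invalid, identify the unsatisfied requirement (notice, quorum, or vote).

Notice: 9 business days given; 9 required (9 ≥ 9). Satisfied.
Quorum: 9 present (interested managers count toward quorum); quorum is 5. Satisfied.
Vote: the long-term lease of the principal facility requires three-fifths of the disinterested managers present (9 − 1 = 8). 3/5 of 8 = 4.80, rounded up to 5, so 5 affirmative votes are needed; 3 voted in favor. Not satisfied.

Invalid — vote requirement not satisfied.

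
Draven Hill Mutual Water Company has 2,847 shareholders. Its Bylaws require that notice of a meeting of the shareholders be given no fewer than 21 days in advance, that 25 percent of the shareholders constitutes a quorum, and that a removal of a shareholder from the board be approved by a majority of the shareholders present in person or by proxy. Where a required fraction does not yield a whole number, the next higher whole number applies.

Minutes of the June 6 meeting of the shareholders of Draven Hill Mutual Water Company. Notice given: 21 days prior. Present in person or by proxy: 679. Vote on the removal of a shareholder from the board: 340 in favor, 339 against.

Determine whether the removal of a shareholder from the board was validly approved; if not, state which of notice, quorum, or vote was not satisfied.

Invalid — quorum requirement not satisfied.

Notice: 21 days given; 21 required. Satisfied.
Quorum: 25% of 2,847 = 711.75, rounded up to 712; 679 present. Not satisfied.
Vote: requires a majority of those present (679); a majority of 679 is 340, so 340 needed; 340 in favor. Satisfied.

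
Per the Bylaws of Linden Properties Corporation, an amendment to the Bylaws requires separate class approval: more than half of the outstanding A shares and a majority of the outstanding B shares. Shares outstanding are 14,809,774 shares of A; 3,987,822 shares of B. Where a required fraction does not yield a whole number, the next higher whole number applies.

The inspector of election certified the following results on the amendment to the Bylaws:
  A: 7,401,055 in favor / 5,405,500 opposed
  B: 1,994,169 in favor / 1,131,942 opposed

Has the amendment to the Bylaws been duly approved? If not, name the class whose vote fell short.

A: a majority of 14809774 is 7404888; 7,404,888 required, 7,401,055 in favor — not approved.
B: a majority of 3987822 is 1993912; 1,993,912 required, 1,994,169 in favor — approved.

Not approved — the A shares did not give the required vote.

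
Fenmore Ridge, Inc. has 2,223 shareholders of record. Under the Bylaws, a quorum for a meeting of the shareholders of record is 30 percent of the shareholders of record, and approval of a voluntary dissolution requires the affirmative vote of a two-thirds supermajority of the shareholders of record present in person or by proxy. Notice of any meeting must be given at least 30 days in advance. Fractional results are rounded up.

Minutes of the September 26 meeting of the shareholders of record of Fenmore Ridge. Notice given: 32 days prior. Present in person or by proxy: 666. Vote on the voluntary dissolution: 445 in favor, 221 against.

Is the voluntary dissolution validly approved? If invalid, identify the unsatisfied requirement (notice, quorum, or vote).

Invalid — quorum requirement not satisfied.

Notice: 32 days given; 30 required. Satisfied.
Quorum: 30% of 2,223 = 666.90, rounded up to 667; 666 present. Not satisfied.
Vote: requires two-thirds of those present (666); 2/3 of 666 = 444, so 444 needed; 445 in favor. Satisfied.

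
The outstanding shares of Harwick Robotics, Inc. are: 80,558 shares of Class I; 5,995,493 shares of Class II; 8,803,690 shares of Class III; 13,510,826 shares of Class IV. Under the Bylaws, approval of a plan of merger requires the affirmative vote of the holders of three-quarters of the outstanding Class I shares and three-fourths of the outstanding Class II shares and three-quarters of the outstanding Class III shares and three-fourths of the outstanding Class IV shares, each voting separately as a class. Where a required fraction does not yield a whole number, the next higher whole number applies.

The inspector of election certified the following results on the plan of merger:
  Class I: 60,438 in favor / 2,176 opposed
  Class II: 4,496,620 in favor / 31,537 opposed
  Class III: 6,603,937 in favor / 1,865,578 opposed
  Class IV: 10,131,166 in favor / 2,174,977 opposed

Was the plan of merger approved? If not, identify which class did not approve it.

Not approved — the Class IV shares did not give the required vote.

Class I: 3/4 of 80558 = 60418.50, rounded up to 60419; 60,419 required, 60,438 in favor — approved.
Class II: 3/4 of 5995493 = 4496619.75, rounded up to 4496620; 4,496,620 required, 4,496,620 in favor — approved.
Class III: 3/4 of 8803690 = 6602767.50, rounded up to 6602768; 6,602,768 required, 6,603,937 in favor — approved.
Class IV: 3/4 of 13510826 = 10133119.50, rounded up to 10133120; 10,133,120 required, 10,131,166 in favor — not approved.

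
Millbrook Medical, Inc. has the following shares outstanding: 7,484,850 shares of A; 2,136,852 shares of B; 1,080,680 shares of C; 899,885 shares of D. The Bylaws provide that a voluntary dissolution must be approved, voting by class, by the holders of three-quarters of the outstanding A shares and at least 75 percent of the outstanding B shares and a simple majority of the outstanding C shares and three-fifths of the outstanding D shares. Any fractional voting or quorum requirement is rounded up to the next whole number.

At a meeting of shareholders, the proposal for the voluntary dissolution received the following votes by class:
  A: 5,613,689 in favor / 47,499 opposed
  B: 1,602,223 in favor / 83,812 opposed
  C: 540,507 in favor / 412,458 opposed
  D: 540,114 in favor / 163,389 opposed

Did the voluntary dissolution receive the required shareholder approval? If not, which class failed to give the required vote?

A: 3/4 of 7484850 = 5613637.50, rounded up to 5613638; 5,613,638 required, 5,613,689 in favor — approved.
B: 3/4 of 2136852 = 1602639; 1,602,639 required, 1,602,223 in favor — not approved.
C: a majority of 1080680 is 540341; 540,341 required, 540,507 in favor — approved.
D: 3/5 of 899885 = 539931; 539,931 required, 540,114 in favor — approved.

Not approved — the B shares did not give the required vote.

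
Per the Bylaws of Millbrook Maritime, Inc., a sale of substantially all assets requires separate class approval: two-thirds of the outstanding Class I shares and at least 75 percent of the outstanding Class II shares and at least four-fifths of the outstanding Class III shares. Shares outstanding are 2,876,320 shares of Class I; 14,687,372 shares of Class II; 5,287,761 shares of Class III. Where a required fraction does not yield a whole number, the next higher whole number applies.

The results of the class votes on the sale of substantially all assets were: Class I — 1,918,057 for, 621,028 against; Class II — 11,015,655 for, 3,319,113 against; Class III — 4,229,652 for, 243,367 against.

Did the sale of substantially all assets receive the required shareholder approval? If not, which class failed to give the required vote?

Class I: 2/3 of 2876320 = 1917546.67, rounded up to 1917547; 1,917,547 required, 1,918,057 in favor — approved.
Class II: 3/4 of 14687372 = 11015529; 11,015,529 required, 11,015,655 in favor — approved.
Class III: 4/5 of 5287761 = 4230208.80, rounded up to 4230209; 4,230,209 required, 4,229,652 in favor — not approved.

Not approved — the Class III shares did not give the required vote.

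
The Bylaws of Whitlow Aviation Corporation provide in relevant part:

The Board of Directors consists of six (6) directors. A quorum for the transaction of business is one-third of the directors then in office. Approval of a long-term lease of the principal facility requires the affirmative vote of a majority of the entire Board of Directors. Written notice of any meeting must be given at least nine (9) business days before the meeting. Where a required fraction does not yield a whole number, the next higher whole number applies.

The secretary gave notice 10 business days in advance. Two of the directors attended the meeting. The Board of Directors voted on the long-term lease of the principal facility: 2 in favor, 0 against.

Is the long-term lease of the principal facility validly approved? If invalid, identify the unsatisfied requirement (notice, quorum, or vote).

Notice: 10 business days given; 9 required (10 ≥ 9). Satisfied.
Quorum: 2 present; quorum is 2. Satisfied.
Vote: the long-term lease of the principal facility requires a majority of the entire Board of Directors (6). A majority of 6 is 4, so 4 affirmative votes are needed; 2 voted in favor. Not satisfied.

Invalid — vote requirement not satisfied.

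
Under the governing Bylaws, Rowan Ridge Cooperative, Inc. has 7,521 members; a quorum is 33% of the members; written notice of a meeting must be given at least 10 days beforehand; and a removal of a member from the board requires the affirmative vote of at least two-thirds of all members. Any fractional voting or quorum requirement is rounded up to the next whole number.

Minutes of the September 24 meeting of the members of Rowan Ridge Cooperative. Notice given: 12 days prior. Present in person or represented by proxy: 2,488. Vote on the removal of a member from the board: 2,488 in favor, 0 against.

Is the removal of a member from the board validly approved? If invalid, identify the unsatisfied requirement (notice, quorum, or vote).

Invalid — vote requirement not satisfied.

Notice: 12 days given; 10 required. Satisfied.
Quorum: 33% of 7,521 = 2,481.93, rounded up to 2,482; 2,488 present. Satisfied.
Vote: requires two-thirds of all members (7,521); 2/3 of 7521 = 5014, so 5,014 needed; 2,488 in favor. Not satisfied.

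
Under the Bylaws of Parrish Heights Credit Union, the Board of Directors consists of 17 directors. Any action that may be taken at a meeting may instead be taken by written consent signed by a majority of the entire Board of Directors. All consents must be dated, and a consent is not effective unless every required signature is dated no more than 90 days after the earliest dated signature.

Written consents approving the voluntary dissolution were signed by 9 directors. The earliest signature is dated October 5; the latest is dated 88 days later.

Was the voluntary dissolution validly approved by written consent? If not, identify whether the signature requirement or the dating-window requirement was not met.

Signatures required: a majority of 17 — a majority of 17 is 9, so 9 needed; 9 signed. Sufficient.
Dating window: the latest signature is 88 days after the earliest; the limit is 90 days. Within the window.

Effective — both the signature and dating-window requirements are satisfied.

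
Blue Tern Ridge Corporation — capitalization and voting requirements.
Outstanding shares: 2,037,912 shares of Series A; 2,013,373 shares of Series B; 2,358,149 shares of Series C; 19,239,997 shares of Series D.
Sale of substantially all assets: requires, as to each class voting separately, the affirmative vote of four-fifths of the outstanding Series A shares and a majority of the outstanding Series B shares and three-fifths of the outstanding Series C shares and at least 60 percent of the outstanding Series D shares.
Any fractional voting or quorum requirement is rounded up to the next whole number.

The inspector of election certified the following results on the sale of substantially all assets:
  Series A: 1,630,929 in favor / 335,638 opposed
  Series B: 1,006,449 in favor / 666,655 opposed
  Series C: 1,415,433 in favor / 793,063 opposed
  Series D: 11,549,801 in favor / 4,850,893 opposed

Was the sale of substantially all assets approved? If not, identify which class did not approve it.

Series A: 4/5 of 2037912 = 1630329.60, rounded up to 1630330; 1,630,330 required, 1,630,929 in favor — approved.
Series B: a majority of 2013373 is 1006687; 1,006,687 required, 1,006,449 in favor — not approved.
Series C: 3/5 of 2358149 = 1414889.40, rounded up to 1414890; 1,414,890 required, 1,415,433 in favor — approved.
Series D: 3/5 of 19239997 = 11543998.20, rounded up to 11543999; 11,543,999 required, 11,549,801 in favor — approved.

Not approved — the Series B shares did not give the required vote.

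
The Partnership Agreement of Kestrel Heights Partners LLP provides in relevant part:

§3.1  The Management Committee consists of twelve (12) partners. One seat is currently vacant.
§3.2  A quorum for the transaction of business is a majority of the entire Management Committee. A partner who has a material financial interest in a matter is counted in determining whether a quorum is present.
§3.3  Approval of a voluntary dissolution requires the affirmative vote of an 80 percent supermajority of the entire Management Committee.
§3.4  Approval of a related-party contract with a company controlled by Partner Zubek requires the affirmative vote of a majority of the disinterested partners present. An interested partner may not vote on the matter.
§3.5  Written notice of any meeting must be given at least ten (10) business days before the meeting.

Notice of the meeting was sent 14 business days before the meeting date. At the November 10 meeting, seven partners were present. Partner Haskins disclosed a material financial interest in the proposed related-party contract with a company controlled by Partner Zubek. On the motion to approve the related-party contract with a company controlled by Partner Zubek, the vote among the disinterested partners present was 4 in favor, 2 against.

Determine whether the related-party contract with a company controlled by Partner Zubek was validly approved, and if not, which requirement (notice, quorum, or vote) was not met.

Valid — all requirements satisfied.

Notice: 14 business days given; 10 required (14 ≥ 10). Satisfied.
Quorum: 7 present (interested partners count toward quorum); quorum is 7. Satisfied.
Vote: the related-party contract with a company controlled by Partner Zubek requires a majority of the disinterested partners present (7 − 1 = 6). A majority of 6 is 4, so 4 affirmative votes are needed; 4 voted in favor. Satisfied.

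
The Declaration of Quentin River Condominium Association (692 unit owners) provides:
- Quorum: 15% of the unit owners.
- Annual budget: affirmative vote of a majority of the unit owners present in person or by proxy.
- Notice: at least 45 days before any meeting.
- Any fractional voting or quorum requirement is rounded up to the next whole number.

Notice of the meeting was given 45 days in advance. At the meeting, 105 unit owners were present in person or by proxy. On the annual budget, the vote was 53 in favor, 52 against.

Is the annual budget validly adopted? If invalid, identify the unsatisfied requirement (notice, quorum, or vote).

Valid — all requirements satisfied.

Notice: 45 days given; 45 required. Satisfied.
Quorum: 15% of 692 = 103.80, rounded up to 104; 105 present. Satisfied.
Vote: requires a majority of those present (105); a majority of 105 is 53, so 53 needed; 53 in favor. Satisfied.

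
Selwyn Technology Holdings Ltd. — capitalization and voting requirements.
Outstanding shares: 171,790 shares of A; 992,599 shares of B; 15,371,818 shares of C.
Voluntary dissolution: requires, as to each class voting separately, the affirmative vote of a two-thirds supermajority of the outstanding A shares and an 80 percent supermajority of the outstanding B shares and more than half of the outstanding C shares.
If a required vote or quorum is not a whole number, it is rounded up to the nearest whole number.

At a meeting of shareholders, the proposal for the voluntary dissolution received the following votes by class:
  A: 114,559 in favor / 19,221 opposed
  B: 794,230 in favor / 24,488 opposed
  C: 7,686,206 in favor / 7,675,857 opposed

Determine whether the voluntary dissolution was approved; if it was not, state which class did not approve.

A: 2/3 of 171790 = 114526.67, rounded up to 114527; 114,527 required, 114,559 in favor — approved.
B: 4/5 of 992599 = 794079.20, rounded up to 794080; 794,080 required, 794,230 in favor — approved.
C: a majority of 15371818 is 7685910; 7,685,910 required, 7,686,206 in favor — approved.

Approved — every class gave the required vote.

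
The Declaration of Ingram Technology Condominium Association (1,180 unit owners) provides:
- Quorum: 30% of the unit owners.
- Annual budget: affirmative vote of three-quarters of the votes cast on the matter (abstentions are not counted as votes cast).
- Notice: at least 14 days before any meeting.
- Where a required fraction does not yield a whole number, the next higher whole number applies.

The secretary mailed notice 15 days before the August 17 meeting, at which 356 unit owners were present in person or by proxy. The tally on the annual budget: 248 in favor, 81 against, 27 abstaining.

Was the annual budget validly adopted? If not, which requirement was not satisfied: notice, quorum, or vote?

Notice: 15 days given; 14 required. Satisfied.
Quorum: 30% of 1,180 = 354; 356 present. Satisfied.
Vote: requires three-fourths of the votes cast (356 − 27 abstaining = 329); 3/4 of 329 = 246.75, rounded up to 247, so 247 needed; 248 in favor. Satisfied.

Valid — all requirements satisfied.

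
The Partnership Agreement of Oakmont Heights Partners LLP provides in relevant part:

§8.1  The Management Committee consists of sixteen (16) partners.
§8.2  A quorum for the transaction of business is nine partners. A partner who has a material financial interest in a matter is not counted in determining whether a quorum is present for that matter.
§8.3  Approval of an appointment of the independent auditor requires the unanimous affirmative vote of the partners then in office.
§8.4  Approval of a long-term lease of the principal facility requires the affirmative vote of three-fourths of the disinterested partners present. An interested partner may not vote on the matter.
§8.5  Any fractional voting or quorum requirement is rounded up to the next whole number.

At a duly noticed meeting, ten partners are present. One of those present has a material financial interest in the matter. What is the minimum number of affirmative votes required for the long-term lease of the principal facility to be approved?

7

The long-term lease of the principal facility requires three-fourths of the disinterested partners present (10 − 1 = 9).
3/4 of 9 = 6.75, rounded up to 7.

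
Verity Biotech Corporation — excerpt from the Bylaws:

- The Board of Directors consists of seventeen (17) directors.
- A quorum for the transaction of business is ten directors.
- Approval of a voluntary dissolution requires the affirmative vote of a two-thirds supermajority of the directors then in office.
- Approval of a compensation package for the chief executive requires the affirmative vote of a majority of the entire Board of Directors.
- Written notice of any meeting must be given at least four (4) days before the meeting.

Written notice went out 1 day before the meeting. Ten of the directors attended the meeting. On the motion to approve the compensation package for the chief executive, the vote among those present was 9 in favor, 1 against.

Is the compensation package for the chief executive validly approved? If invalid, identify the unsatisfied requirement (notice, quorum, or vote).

Notice: 1 day given; 4 required (1 < 4). Not satisfied.
Quorum: 10 present; quorum is 10. Satisfied.
Vote: the compensation package for the chief executive requires a majority of the entire Board of Directors (17). A majority of 17 is 9, so 9 affirmative votes are needed; 9 voted in favor. Satisfied.

Invalid — notice requirement not satisfied.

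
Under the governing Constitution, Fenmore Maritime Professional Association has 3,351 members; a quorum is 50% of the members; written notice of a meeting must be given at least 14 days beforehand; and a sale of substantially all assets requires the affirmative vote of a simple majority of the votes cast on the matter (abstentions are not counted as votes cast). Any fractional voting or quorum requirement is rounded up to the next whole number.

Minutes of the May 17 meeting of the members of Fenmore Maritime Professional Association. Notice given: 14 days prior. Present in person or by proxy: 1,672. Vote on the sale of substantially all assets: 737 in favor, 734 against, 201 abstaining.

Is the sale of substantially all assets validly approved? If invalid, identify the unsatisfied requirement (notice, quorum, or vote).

Notice: 14 days given; 14 required. Satisfied.
Quorum: 50% of 3,351 = 1,675.50, rounded up to 1,676; 1,672 present. Not satisfied.
Vote: requires a majority of the votes cast (1,672 − 201 abstaining = 1,471); a majority of 1471 is 736, so 736 needed; 737 in favor. Satisfied.

Invalid — quorum requirement not satisfied.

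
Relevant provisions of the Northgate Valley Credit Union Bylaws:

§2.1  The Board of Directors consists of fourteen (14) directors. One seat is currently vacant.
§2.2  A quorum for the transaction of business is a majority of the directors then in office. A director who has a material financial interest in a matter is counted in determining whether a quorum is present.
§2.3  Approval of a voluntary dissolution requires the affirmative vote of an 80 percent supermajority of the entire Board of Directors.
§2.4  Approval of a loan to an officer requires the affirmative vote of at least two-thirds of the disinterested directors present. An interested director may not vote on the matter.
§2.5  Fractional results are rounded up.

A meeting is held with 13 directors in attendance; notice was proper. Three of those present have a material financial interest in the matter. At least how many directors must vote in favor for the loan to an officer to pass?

7

The loan to an officer requires two-thirds of the disinterested directors present (13 − 3 = 10).
2/3 of 10 = 6.67, rounded up to 7.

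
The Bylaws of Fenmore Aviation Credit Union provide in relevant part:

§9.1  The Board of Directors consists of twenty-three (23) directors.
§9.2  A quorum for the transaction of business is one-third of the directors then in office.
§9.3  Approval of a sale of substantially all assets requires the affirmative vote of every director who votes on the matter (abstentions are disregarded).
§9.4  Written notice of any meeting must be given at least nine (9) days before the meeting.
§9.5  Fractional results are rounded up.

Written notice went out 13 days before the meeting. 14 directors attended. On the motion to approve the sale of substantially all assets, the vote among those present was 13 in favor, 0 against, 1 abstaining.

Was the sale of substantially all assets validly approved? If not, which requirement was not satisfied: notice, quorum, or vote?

Valid — all requirements satisfied.

Notice: 13 days given; 9 required (13 ≥ 9). Satisfied.
Quorum: 14 present; quorum is 8. Satisfied.
Vote: the sale of substantially all assets requires the unanimous vote of the votes cast (14 present − 1 abstaining = 13). Unanimous means all 13, so 13 affirmative votes are needed; 13 voted in favor. Satisfied.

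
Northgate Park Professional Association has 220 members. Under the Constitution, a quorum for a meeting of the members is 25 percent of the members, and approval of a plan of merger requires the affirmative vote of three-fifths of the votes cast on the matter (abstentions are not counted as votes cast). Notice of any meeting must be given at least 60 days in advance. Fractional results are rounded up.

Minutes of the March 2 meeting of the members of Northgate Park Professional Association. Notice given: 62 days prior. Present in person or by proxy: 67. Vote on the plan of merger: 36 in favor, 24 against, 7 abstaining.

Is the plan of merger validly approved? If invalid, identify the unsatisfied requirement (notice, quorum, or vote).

Notice: 62 days given; 60 required. Satisfied.
Quorum: 25% of 220 = 55; 67 present. Satisfied.
Vote: requires three-fifths of the votes cast (67 − 7 abstaining = 60); 3/5 of 60 = 36, so 36 needed; 36 in favor. Satisfied.

Valid — all requirements satisfied.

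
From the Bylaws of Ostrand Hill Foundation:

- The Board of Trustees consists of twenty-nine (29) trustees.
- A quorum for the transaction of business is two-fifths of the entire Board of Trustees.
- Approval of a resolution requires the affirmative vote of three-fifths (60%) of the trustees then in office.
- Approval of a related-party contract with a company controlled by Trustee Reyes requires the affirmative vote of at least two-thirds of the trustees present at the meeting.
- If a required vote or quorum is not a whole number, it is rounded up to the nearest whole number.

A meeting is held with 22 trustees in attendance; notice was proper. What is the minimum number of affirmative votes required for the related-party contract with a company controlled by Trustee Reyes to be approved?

15

The related-party contract with a company controlled by Trustee Reyes requires two-thirds of the trustees present (22).
2/3 of 22 = 14.67, rounded up to 15.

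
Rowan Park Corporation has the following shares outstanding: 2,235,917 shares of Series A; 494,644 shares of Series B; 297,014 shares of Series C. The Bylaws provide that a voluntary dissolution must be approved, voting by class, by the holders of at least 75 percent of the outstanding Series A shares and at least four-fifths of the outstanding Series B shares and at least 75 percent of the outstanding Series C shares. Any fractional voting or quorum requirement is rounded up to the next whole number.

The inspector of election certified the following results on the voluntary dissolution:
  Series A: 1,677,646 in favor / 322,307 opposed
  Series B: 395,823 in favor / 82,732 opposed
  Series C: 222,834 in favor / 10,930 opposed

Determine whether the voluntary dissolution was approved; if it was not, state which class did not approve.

Series A: 3/4 of 2235917 = 1676937.75, rounded up to 1676938; 1,676,938 required, 1,677,646 in favor — approved.
Series B: 4/5 of 494644 = 395715.20, rounded up to 395716; 395,716 required, 395,823 in favor — approved.
Series C: 3/4 of 297014 = 222760.50, rounded up to 222761; 222,761 required, 222,834 in favor — approved.

Approved — every class gave the required vote.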